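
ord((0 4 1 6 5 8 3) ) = 7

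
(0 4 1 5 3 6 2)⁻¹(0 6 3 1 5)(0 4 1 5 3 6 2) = (2 6 5 3 4)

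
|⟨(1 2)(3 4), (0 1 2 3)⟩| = 20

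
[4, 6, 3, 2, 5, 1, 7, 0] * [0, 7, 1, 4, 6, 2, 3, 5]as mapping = [0→6, 1→3, 2→4, 3→1, 4→2, 5→7, 6→5, 7→0]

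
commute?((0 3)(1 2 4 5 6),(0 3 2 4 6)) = no:(0 3)(1 2 4 5 6) * (0 3 2 4 6) = (0 2 6 1 4 5),(0 3 2 4 6) * (0 3)(1 2 4 5 6) = (1 2 5 6 3 4)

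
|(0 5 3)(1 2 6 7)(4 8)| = 12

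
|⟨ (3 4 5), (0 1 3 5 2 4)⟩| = 720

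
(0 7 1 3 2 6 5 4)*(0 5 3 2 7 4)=(0 4 5)(1 2 6 3 7)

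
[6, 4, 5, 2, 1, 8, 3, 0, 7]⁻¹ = [7, 4, 3, 6, 1, 2, 0, 8, 5]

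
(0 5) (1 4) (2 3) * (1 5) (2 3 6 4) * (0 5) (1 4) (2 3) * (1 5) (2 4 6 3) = (0 6 5 1 2 3 4) 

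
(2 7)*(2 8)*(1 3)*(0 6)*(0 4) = (0 6 4)(1 3)(2 7 8)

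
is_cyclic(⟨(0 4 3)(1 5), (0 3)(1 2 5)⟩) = no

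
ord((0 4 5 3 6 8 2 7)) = 8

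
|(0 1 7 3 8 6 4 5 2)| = 9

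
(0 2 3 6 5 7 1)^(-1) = (0 1 7 5 6 3 2)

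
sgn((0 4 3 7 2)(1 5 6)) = 1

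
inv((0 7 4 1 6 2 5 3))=(0 3 5 2 6 1 4 7)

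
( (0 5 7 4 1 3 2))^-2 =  (0 3 4 5 2 1 7)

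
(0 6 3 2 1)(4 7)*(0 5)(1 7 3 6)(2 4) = (0 1 5)(2 7)(3 4)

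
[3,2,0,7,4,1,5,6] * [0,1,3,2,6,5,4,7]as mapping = [0→2,1→3,2→0,3→7,4→6,5→1,6→5,7→4]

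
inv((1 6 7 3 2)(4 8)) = (1 2 3 7 6)(4 8)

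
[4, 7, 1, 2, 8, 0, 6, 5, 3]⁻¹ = [5, 2, 3, 8, 0, 7, 6, 1, 4]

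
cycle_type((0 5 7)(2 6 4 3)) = 3.4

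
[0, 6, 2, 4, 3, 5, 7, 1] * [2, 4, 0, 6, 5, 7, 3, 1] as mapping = [0→2, 1→3, 2→0, 3→5, 4→6, 5→7, 6→1, 7→4] 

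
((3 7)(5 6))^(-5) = (3 7)(5 6)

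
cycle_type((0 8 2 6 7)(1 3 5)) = 3.5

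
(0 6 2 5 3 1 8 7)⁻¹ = (0 7 8 1 3 5 2 6)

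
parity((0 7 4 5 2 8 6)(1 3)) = odd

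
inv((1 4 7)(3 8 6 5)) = (1 7 4)(3 5 6 8)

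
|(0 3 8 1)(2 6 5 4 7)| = 20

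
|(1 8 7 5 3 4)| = 6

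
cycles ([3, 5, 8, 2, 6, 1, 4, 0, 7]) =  (0 3 2 8 7)(1 5)(4 6)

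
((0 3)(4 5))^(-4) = ()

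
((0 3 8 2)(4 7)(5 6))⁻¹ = (0 2 8 3)(4 7)(5 6)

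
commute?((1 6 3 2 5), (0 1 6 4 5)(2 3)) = no:(1 6 3 2 5)*(0 1 6 4 5)(2 3) = (0 1 4 5 6 2), (0 1 6 4 5)(2 3)*(1 6 3 2 5) = (0 6 4 1 3 5)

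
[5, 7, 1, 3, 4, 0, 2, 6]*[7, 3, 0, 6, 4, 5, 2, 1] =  [5, 1, 3, 6, 4, 7, 0, 2]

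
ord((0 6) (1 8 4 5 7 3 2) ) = 14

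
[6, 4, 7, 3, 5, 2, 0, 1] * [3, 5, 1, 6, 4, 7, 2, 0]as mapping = [0→2, 1→4, 2→0, 3→6, 4→7, 5→1, 6→3, 7→5]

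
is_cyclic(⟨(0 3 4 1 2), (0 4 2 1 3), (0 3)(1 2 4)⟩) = no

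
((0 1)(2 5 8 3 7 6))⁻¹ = (0 1)(2 6 7 3 8 5)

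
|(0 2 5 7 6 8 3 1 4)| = 9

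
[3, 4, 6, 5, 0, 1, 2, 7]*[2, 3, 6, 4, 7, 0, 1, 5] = [4, 7, 1, 0, 2, 3, 6, 5]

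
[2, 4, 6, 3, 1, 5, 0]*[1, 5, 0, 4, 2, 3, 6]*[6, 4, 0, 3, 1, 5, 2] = [6, 0, 2, 1, 5, 3, 4]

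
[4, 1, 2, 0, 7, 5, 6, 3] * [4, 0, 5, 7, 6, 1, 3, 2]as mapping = [0→6, 1→0, 2→5, 3→4, 4→2, 5→1, 6→3, 7→7]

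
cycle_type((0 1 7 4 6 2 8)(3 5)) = 2.7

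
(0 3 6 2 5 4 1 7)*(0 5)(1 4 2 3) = (0 1 7 5 2)(3 6)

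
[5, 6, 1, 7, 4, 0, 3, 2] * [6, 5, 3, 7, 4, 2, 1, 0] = [2, 1, 5, 0, 4, 6, 7, 3]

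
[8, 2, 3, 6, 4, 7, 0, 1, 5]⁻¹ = [6, 7, 1, 2, 4, 8, 3, 5, 0]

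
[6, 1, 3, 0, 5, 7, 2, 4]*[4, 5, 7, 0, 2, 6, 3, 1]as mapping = [0→3, 1→5, 2→0, 3→4, 4→6, 5→1, 6→7, 7→2]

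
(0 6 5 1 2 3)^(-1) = (0 3 2 1 5 6)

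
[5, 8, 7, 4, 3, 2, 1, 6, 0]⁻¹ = [8, 6, 5, 4, 3, 0, 7, 2, 1]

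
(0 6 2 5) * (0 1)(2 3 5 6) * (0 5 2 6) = (0 6 3 2)(1 5)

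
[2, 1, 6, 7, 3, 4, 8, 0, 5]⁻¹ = [7, 1, 0, 4, 5, 8, 2, 3, 6]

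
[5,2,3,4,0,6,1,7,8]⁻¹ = [4,6,1,2,3,0,5,7,8]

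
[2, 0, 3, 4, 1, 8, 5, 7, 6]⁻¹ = [1, 4, 0, 2, 3, 6, 8, 7, 5]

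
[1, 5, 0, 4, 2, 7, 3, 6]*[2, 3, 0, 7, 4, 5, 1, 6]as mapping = [0→3, 1→5, 2→2, 3→4, 4→0, 5→6, 6→7, 7→1]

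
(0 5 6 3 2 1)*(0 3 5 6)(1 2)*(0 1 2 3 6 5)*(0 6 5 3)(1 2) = (0 3 1 5 2)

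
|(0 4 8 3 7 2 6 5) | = 8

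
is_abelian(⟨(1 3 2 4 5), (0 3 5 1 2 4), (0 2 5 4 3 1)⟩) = no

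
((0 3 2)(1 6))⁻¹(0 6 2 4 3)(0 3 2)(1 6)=(0 4 2 3 1)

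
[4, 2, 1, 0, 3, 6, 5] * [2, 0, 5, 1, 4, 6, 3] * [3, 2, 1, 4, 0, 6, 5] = [0, 6, 3, 1, 2, 4, 5]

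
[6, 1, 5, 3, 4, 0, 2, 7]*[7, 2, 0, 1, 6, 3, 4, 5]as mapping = [0→4, 1→2, 2→3, 3→1, 4→6, 5→7, 6→0, 7→5]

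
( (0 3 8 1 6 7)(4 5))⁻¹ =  (0 7 6 1 8 3)(4 5)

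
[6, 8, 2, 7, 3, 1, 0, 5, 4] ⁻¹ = [6, 5, 2, 4, 8, 7, 0, 3, 1] 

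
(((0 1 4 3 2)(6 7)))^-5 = (6 7)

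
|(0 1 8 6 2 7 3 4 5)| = 9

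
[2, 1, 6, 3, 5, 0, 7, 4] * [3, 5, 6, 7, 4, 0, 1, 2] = [6, 5, 1, 7, 0, 3, 2, 4]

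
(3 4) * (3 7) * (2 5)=(2 5)(3 4 7)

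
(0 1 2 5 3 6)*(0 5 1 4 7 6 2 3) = (0 4 7 6 5)(1 3 2)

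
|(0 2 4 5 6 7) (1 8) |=6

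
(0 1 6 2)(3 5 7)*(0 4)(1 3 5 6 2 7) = (0 3 6 7 5 1 2 4)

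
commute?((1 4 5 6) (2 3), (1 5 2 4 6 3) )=no:(1 4 5 6) (2 3)*(1 5 2 4 6 3)=(1 6 5 3 4 2), (1 5 2 4 6 3)*(1 4 5 6) (2 3)=(1 6 2 5 3 4) 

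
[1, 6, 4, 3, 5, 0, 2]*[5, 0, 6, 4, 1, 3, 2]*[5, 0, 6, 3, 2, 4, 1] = [5, 6, 0, 2, 3, 4, 1]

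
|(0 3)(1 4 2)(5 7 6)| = 6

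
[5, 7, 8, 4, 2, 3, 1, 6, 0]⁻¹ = [8, 6, 4, 5, 3, 0, 7, 1, 2]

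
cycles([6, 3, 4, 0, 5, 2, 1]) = (0 6 1 3)(2 4 5)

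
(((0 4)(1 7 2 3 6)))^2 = (1 2 6 7 3)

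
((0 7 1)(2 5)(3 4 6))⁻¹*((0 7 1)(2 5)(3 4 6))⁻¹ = (0 7 1)(3 4 6)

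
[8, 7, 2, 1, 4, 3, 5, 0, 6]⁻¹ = [7, 3, 2, 5, 4, 6, 8, 1, 0]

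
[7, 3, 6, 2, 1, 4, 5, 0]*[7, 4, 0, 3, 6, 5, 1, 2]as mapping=[0→2, 1→3, 2→1, 3→0, 4→4, 5→6, 6→5, 7→7]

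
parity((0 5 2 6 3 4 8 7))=odd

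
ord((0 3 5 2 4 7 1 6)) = 8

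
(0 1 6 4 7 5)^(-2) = (0 7 6)(1 5 4)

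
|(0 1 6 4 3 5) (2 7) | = 6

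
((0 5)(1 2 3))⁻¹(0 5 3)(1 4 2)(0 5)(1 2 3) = (0 1 5)(2 4 3)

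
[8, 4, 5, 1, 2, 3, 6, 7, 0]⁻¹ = [8, 3, 4, 5, 1, 2, 6, 7, 0]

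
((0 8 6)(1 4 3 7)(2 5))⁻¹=(0 6 8)(1 7 3 4)(2 5)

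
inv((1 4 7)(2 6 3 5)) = (1 7 4)(2 5 3 6)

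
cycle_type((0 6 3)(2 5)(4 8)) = 2^2.3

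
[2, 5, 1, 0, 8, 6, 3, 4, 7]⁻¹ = [3, 2, 0, 6, 7, 1, 5, 8, 4]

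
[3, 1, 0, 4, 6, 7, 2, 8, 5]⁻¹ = [2, 1, 6, 0, 3, 8, 4, 5, 7]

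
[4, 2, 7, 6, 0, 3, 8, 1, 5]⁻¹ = [4, 7, 1, 5, 0, 8, 3, 2, 6]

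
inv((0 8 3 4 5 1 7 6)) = (0 6 7 1 5 4 3 8)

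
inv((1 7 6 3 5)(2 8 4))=(1 5 3 6 7)(2 4 8)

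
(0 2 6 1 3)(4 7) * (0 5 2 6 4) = (0 6 1 3 5 2 4 7)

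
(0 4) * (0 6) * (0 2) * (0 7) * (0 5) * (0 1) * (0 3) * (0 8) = (0 4 6 2 7 5 1 3 8) 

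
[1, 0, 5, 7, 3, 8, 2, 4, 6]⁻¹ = [1, 0, 6, 4, 7, 2, 8, 3, 5]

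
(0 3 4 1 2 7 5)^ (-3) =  (0 2 3 7 4 5 1)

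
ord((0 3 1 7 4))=5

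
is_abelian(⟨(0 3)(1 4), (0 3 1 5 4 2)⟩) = no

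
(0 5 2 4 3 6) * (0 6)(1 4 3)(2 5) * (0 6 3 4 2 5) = (0 5)(1 2 4)(3 6)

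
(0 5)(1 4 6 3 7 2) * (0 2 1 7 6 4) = (0 5 2 7 1)(3 6)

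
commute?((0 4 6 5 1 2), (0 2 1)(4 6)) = no:(0 4 6 5 1 2) * (0 2 1)(4 6) = (0 6 5), (0 2 1)(4 6) * (0 4 6 5 1 2) = (1 4 5)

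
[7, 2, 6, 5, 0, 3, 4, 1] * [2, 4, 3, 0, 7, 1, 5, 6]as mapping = [0→6, 1→3, 2→5, 3→1, 4→2, 5→0, 6→7, 7→4]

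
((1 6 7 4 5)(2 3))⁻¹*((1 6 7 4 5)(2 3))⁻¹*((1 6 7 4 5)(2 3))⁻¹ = (1 7 5 6 4)(2 3)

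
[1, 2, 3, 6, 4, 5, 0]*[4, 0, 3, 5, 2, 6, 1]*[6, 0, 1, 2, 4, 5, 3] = [6, 2, 5, 0, 1, 3, 4]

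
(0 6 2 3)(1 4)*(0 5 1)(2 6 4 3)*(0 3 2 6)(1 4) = (0 1 2 6)(3 5 4)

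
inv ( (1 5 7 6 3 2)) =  (1 2 3 6 7 5)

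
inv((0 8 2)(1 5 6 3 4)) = (0 2 8)(1 4 3 6 5)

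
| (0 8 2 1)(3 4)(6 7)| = 4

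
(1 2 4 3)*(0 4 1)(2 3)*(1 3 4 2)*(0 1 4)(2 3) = (0 3 1)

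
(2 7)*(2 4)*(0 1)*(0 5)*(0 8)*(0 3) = (0 1 5 8 3)(2 7 4)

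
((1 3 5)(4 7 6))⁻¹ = (1 5 3)(4 6 7)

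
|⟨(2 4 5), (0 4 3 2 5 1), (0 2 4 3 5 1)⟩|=720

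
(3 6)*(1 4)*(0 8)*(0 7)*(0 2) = (0 8 7 2) (1 4) (3 6) 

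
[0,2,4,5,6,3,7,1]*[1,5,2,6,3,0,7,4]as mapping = [0→1,1→2,2→3,3→0,4→7,5→6,6→4,7→5]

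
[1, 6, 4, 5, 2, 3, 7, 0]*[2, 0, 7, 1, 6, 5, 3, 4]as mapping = [0→0, 1→3, 2→6, 3→5, 4→7, 5→1, 6→4, 7→2]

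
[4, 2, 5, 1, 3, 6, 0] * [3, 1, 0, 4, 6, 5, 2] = [6, 0, 5, 1, 4, 2, 3]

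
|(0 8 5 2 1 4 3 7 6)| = 9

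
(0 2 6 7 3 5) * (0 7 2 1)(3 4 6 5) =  (0 1)(2 5 7 4 6)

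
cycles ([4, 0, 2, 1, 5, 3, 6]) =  (0 4 5 3 1)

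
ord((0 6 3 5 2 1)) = 6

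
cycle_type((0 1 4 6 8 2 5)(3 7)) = 2.7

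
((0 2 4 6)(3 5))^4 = ()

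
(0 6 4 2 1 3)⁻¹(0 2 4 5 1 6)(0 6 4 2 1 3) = (1 2 5 3 4 6)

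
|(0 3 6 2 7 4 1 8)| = 8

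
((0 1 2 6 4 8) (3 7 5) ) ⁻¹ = (0 8 4 6 2 1) (3 5 7) 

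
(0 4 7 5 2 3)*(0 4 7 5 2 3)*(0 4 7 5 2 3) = (0 5)(2 4)(3 7)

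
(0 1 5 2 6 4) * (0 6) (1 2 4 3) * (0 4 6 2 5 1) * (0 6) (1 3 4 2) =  (0 5) (1 3 6 4) 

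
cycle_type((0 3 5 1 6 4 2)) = 7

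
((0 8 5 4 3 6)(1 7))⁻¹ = (0 6 3 4 5 8)(1 7)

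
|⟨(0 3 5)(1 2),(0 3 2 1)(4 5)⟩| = 720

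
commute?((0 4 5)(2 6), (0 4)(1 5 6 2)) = no:(0 4 5)(2 6)*(0 4)(1 5 6 2) = (1 5 4 6), (0 4)(1 5 6 2)*(0 4 5)(2 6) = (0 5 2 1)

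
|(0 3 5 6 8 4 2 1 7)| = 9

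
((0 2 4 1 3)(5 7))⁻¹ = (0 3 1 4 2)(5 7)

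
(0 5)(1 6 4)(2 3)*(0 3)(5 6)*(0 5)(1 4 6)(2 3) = (0 1)(2 5)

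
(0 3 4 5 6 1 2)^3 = (0 5 2 4 1 3 6)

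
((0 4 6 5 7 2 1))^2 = (0 6 7 1 4 5 2)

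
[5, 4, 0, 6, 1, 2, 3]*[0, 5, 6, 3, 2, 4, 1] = [4, 2, 0, 1, 5, 6, 3]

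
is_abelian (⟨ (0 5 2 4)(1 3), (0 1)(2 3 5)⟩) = no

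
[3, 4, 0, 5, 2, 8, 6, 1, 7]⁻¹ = [2, 7, 4, 0, 1, 3, 6, 8, 5]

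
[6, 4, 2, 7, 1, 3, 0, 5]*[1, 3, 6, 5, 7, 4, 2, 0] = [2, 7, 6, 0, 3, 5, 1, 4]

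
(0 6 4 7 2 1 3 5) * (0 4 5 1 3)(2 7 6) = (0 2 3 1)(4 6 5)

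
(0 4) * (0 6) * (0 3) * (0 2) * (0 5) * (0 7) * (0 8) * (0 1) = (0 4 6 3 2 5 7 8 1)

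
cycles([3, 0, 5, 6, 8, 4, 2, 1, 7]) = (0 3 6 2 5 4 8 7 1)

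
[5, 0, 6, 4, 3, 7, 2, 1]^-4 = [0, 1, 2, 3, 4, 5, 6, 7]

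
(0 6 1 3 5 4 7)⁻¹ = (0 7 4 5 3 1 6)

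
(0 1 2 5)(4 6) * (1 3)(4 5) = (0 3 1 2 4 6 5)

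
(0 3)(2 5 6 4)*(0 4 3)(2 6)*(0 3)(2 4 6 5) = (0 3 6)(4 5)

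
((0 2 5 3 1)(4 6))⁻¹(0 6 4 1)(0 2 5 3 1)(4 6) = (0 2 4 6)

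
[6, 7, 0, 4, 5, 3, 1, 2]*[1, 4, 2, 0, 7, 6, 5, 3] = [5, 3, 1, 7, 6, 0, 4, 2]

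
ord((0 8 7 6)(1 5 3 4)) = 4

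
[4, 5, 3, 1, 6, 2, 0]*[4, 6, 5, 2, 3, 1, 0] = [3, 1, 2, 6, 0, 5, 4]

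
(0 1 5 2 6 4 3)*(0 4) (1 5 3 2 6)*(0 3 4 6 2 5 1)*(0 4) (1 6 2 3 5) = (0 6 5 3 2 4 1) 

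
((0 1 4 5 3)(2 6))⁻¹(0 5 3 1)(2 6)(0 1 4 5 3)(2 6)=(0 4 1 3)(2 6)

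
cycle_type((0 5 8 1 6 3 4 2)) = 8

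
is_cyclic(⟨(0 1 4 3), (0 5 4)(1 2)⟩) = no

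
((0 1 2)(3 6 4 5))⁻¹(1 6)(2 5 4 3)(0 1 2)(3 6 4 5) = (0 3 5 6)(2 4)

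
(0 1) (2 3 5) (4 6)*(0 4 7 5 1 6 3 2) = (0 6 7 5) (1 4 3) 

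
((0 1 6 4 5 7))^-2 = (0 5 6)(1 7 4)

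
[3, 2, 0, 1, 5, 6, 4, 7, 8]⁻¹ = [2, 3, 1, 0, 6, 4, 5, 7, 8]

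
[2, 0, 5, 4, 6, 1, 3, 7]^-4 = [0, 1, 2, 6, 3, 5, 4, 7]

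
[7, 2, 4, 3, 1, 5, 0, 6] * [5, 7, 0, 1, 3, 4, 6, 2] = [2, 0, 3, 1, 7, 4, 5, 6]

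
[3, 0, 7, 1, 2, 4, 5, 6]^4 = [3, 0, 4, 1, 5, 6, 7, 2]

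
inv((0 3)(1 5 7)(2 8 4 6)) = (0 3)(1 7 5)(2 6 4 8)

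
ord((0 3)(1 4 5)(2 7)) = 6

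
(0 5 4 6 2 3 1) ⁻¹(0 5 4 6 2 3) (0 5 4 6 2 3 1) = (1 5 4 6 2 3) 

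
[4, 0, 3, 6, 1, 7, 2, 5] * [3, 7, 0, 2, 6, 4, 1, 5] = [6, 3, 2, 1, 7, 5, 0, 4]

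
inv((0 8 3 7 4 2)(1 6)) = (0 2 4 7 3 8)(1 6)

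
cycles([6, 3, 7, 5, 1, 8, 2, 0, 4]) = (0 6 2 7)(1 3 5 8 4)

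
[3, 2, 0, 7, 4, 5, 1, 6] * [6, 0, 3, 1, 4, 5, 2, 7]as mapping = [0→1, 1→3, 2→6, 3→7, 4→4, 5→5, 6→0, 7→2]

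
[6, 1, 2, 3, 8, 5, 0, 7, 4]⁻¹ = [6, 1, 2, 3, 8, 5, 0, 7, 4]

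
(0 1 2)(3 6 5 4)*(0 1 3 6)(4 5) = (0 3)(1 2)(4 6)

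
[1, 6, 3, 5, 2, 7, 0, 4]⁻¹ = [6, 0, 4, 2, 7, 3, 1, 5]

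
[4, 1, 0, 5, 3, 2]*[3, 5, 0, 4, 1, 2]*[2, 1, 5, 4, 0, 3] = [1, 3, 4, 5, 0, 2]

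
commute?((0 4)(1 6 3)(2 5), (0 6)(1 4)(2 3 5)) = no:(0 4)(1 6 3)(2 5)*(0 6)(1 4)(2 3 5) = (0 1)(3 4 6 5), (0 6)(1 4)(2 3 5)*(0 4)(1 6 3)(2 5) = (0 3 2 1)(4 6)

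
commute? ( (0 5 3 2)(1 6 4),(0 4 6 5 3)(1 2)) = no: (0 5 3 2)(1 6 4)*(0 4 6 5 3)(1 2) = (0 3 1 5)(2 4),(0 4 6 5 3)(1 2)*(0 5 3 2)(1 6 4) = (0 1)(2 6 3 5)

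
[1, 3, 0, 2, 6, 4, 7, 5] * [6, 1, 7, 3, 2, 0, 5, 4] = [1, 3, 6, 7, 5, 2, 4, 0]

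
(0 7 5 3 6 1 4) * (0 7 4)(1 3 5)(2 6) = (0 4 7 1)(2 6 3)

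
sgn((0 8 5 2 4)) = 1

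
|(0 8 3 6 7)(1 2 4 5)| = 20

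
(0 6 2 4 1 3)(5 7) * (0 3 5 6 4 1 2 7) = (0 4 2 1 5)(6 7)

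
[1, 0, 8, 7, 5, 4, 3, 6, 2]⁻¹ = [1, 0, 8, 6, 5, 4, 7, 3, 2]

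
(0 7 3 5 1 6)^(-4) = (0 3 1)(5 6 7)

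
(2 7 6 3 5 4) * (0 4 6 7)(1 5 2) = (0 4 1 5 6 3 2)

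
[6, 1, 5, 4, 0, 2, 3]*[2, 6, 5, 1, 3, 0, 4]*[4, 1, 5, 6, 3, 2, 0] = [3, 0, 4, 6, 5, 2, 1]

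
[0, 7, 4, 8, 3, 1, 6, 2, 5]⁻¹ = [0, 5, 7, 4, 2, 8, 6, 1, 3]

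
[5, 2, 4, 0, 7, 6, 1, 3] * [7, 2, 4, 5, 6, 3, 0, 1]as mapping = [0→3, 1→4, 2→6, 3→7, 4→1, 5→0, 6→2, 7→5]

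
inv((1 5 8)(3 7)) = (1 8 5)(3 7)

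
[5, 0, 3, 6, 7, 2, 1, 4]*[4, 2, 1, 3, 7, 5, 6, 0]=[5, 4, 3, 6, 0, 1, 2, 7]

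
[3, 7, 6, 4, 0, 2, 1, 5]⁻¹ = [4, 6, 5, 0, 3, 7, 2, 1]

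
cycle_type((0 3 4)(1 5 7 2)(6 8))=2.3.4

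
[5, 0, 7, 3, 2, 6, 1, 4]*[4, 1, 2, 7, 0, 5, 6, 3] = [5, 4, 3, 7, 2, 6, 1, 0]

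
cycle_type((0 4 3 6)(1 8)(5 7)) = 2^2.4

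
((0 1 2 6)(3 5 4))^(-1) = (0 6 2 1)(3 4 5)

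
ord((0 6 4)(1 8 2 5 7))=15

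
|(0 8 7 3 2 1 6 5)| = 8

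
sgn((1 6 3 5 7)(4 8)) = -1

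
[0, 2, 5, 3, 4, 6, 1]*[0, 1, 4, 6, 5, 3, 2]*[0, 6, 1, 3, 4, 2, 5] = [0, 4, 3, 5, 2, 1, 6]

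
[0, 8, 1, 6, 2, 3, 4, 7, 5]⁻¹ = [0, 2, 4, 5, 6, 8, 3, 7, 1]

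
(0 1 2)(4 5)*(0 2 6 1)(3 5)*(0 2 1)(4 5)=(0 2 1 6)(3 4)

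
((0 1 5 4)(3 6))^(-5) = (0 4 5 1)(3 6)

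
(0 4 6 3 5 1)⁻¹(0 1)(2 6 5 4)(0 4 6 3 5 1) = (0 4)(1 6 2 3)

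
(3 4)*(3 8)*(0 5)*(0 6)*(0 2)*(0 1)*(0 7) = (0 5 6 2 1 7)(3 4 8)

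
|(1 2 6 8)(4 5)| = 4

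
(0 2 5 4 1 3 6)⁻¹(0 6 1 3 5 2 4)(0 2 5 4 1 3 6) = (0 3 6 4 5 1 2)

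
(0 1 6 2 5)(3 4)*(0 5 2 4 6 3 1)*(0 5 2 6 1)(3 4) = (0 5 2 6 3 1 4)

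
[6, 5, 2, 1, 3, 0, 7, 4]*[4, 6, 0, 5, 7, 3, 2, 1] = [2, 3, 0, 6, 5, 4, 1, 7]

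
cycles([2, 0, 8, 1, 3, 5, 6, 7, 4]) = (0 2 8 4 3 1)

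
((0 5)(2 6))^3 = (0 5)(2 6)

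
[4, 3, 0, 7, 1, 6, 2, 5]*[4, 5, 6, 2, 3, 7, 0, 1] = [3, 2, 4, 1, 5, 0, 6, 7]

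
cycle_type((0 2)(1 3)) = 2^2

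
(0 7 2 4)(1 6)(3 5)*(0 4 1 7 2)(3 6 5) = (0 2 1 5 6 7)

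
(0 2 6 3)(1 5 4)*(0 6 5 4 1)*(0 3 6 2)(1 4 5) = (1 5 4 3 2)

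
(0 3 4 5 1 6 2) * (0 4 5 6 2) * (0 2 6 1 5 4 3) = (1 6 2 3 4)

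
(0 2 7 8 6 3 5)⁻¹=(0 5 3 6 8 7 2)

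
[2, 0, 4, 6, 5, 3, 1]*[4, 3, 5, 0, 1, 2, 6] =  [5, 4, 1, 6, 2, 0, 3]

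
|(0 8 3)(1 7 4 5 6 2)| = 6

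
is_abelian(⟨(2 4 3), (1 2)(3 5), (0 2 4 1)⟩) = no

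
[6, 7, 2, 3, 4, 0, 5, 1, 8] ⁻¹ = [5, 7, 2, 3, 4, 6, 0, 1, 8] 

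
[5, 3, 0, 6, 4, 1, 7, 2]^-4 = [3, 7, 1, 2, 4, 6, 0, 5]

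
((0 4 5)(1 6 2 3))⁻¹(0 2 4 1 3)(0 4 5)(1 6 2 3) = (1 4 3 5 6)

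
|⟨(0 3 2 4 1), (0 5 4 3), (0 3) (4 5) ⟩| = 720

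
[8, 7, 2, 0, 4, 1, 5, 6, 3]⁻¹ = [3, 5, 2, 8, 4, 6, 7, 1, 0]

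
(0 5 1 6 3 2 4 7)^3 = (0 6 4 5 3 7 1 2)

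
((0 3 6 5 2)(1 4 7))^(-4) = (0 3 6 5 2)(1 7 4)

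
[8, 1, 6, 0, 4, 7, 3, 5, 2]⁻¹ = [3, 1, 8, 6, 4, 7, 2, 5, 0]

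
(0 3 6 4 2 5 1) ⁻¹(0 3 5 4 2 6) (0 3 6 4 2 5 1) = (1 2 5 4 3 6) 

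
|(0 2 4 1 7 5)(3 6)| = 6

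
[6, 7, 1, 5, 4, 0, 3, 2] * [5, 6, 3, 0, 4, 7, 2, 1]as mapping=[0→2, 1→1, 2→6, 3→7, 4→4, 5→5, 6→0, 7→3]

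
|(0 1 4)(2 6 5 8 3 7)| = 6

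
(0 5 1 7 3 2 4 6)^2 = (0 1 3 4)(2 6 5 7)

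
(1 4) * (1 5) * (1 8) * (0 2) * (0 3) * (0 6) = (0 2 3 6)(1 4 5 8)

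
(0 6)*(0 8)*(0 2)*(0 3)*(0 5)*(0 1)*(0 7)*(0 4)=(0 6 8 2 3 5 1 7 4)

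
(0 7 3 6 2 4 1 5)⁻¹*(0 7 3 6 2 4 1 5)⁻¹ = (0 1 2 3)(4 6 7 5)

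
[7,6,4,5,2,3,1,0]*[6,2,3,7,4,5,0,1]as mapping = [0→1,1→0,2→4,3→5,4→3,5→7,6→2,7→6]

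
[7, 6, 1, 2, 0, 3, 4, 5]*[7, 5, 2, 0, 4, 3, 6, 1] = [1, 6, 5, 2, 7, 0, 4, 3]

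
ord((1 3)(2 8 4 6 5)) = 10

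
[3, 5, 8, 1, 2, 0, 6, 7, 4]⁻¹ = [5, 3, 4, 0, 8, 1, 6, 7, 2]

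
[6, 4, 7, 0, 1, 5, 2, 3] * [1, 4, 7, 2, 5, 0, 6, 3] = [6, 5, 3, 1, 4, 0, 7, 2]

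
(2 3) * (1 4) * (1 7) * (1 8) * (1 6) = (1 4 7 8 6) (2 3) 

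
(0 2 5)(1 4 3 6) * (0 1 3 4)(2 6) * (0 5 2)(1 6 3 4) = (0 3)(1 5 6 4)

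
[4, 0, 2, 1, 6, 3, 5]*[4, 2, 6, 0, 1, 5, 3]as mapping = [0→1, 1→4, 2→6, 3→2, 4→3, 5→0, 6→5]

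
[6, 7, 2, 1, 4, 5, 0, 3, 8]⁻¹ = [6, 3, 2, 7, 4, 5, 0, 1, 8]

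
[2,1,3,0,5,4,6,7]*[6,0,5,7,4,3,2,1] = [5,0,7,6,3,4,2,1]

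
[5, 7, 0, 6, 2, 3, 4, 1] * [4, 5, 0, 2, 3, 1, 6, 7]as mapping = [0→1, 1→7, 2→4, 3→6, 4→0, 5→2, 6→3, 7→5]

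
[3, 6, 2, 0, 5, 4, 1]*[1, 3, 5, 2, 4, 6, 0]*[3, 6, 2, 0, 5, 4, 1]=[2, 3, 4, 6, 1, 5, 0]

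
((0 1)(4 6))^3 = (0 1)(4 6)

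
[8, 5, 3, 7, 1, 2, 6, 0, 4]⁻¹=[7, 4, 5, 2, 8, 1, 6, 3, 0]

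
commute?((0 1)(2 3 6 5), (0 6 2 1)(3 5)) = no:(0 1)(2 3 6 5) * (0 6 2 1)(3 5) = (1 6 3 2 5), (0 6 2 1)(3 5) * (0 1)(2 3 6 5) = (0 5 6 3 2)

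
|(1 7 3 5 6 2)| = 6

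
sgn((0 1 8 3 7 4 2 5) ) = -1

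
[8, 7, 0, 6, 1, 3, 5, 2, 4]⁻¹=[2, 4, 7, 5, 8, 6, 3, 1, 0]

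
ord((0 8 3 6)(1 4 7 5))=4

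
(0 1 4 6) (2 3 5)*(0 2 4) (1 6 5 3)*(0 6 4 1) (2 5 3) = (0 4 3 2) (1 6 5) 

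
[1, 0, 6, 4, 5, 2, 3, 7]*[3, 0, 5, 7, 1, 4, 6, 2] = [0, 3, 6, 1, 4, 5, 7, 2]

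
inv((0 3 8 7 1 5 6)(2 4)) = (0 6 5 1 7 8 3)(2 4)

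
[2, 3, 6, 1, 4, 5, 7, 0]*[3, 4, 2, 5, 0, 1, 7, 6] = [2, 5, 7, 4, 0, 1, 6, 3]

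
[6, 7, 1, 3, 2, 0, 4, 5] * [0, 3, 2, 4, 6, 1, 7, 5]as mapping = [0→7, 1→5, 2→3, 3→4, 4→2, 5→0, 6→6, 7→1]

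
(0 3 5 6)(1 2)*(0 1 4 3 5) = (0 5 6 1 2 4 3)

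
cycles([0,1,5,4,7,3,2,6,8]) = (2 5 3 4 7 6)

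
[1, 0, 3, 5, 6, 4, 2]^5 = [1, 0, 2, 3, 4, 5, 6]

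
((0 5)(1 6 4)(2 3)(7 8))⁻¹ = (0 5)(1 4 6)(2 3)(7 8)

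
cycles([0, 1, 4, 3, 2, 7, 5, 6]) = (2 4)(5 7 6)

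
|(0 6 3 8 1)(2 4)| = 10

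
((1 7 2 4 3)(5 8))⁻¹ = (1 3 4 2 7)(5 8)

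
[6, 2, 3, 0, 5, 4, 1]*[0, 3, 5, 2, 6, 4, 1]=[1, 5, 2, 0, 4, 6, 3]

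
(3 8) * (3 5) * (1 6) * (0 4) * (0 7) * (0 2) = (0 4 7 2)(1 6)(3 8 5)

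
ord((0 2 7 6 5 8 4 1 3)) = 9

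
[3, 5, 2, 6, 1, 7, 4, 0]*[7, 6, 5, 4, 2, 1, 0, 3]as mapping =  [0→4, 1→1, 2→5, 3→0, 4→6, 5→3, 6→2, 7→7]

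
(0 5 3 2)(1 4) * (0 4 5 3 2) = (0 3)(1 5 2 4)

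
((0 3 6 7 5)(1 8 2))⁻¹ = (0 5 7 6 3)(1 2 8)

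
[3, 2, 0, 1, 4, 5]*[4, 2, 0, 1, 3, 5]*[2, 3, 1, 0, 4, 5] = [3, 2, 4, 1, 0, 5]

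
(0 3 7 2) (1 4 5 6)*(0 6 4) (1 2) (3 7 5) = (0 7 1) (2 6) (3 5 4) 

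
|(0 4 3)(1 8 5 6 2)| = 15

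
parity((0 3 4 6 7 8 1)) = even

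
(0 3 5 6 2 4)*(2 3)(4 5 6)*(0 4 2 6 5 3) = (0 6)(2 3 5)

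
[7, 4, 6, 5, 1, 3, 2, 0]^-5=[7, 4, 6, 5, 1, 3, 2, 0]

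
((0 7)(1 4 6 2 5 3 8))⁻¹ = (0 7)(1 8 3 5 2 6 4)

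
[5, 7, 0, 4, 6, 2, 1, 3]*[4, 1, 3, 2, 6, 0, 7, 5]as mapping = [0→0, 1→5, 2→4, 3→6, 4→7, 5→3, 6→1, 7→2]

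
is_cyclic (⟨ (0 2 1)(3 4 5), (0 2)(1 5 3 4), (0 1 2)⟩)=no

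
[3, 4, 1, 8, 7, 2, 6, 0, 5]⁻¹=[7, 2, 5, 0, 1, 8, 6, 4, 3]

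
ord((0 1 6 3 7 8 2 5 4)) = 9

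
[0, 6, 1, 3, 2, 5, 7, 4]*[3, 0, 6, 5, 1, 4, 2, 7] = [3, 2, 0, 5, 6, 4, 7, 1]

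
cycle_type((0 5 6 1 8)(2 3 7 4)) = 4.5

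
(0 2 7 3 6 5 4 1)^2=(0 7 6 4)(1 2 3 5)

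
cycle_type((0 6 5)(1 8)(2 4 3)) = 2.3^2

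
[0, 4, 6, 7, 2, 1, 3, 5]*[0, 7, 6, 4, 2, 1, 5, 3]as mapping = [0→0, 1→2, 2→5, 3→3, 4→6, 5→7, 6→4, 7→1]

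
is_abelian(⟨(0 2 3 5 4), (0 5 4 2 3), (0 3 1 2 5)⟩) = no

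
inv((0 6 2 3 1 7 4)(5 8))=(0 4 7 1 3 2 6)(5 8)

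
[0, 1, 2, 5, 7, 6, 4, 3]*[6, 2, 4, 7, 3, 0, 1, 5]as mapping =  [0→6, 1→2, 2→4, 3→0, 4→5, 5→1, 6→3, 7→7]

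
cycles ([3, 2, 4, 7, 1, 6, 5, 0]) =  (0 3 7)(1 2 4)(5 6)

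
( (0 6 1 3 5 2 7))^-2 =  (0 2 3 6 7 5 1)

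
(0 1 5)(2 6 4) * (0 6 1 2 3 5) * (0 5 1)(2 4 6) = (0 4 3 1 5 2)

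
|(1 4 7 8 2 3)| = 6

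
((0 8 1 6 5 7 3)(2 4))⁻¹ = (0 3 7 5 6 1 8)(2 4)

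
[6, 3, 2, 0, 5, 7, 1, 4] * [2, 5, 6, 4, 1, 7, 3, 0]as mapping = [0→3, 1→4, 2→6, 3→2, 4→7, 5→0, 6→5, 7→1]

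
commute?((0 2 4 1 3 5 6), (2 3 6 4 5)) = no:(0 2 4 1 3 5 6)*(2 3 6 4 5) = (0 3 2 5 4 1 6), (2 3 6 4 5)*(0 2 4 1 3 5 6) = (0 2 5 4 6 1 3)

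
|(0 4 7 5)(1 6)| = 4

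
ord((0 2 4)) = 3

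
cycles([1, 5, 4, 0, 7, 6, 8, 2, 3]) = (0 1 5 6 8 3)(2 4 7)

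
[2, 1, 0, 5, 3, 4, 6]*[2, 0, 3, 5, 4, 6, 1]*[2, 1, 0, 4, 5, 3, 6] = [4, 2, 0, 6, 3, 5, 1]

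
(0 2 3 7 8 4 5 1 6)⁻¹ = (0 6 1 5 4 8 7 3 2)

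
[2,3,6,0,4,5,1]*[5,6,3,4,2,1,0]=[3,4,0,5,2,1,6]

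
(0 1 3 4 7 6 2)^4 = (0 7 1 6 3 2 4)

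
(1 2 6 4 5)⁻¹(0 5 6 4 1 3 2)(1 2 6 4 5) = (0 1 4 5 2 3 6)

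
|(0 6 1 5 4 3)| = 6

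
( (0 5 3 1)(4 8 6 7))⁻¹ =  (0 1 3 5)(4 7 6 8)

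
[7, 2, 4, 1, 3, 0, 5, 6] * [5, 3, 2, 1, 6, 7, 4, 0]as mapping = [0→0, 1→2, 2→6, 3→3, 4→1, 5→5, 6→7, 7→4]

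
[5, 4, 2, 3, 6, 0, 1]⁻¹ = [5, 6, 2, 3, 1, 0, 4]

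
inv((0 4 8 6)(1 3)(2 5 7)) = (0 6 8 4)(1 3)(2 7 5)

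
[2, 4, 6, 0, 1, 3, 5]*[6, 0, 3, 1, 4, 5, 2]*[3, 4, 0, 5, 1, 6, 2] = [5, 1, 0, 2, 3, 4, 6]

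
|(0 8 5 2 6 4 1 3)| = 8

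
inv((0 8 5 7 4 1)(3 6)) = (0 1 4 7 5 8)(3 6)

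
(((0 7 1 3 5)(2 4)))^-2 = (0 3 7 5 1)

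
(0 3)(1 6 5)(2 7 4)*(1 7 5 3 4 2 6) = (0 4 6 3)(2 5 7)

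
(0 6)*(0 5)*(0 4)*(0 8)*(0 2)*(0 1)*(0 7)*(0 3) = (0 6 5 4 8 2 1 7 3)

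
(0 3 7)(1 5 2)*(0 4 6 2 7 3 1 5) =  (0 1)(2 5 7 4 6)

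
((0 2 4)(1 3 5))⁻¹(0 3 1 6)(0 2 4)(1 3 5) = (2 5 3 6)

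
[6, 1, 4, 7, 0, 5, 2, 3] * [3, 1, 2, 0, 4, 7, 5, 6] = [5, 1, 4, 6, 3, 7, 2, 0]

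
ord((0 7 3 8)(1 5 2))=12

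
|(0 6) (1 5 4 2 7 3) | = 6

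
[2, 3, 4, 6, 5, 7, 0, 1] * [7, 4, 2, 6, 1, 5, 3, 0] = [2, 6, 1, 3, 5, 0, 7, 4]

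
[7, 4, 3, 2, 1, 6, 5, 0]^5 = [7, 4, 3, 2, 1, 6, 5, 0]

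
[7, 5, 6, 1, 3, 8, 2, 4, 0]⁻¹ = [8, 3, 6, 4, 7, 1, 2, 0, 5]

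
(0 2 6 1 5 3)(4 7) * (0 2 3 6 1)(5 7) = (0 3 2 1 7 4 5 6)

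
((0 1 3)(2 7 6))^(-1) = (0 3 1)(2 6 7)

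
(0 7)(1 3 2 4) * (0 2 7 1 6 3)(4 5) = (0 1)(2 5 4 6 3 7)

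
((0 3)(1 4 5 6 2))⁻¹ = (0 3)(1 2 6 5 4)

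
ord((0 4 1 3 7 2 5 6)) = 8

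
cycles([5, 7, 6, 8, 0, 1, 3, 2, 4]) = (0 5 1 7 2 6 3 8 4)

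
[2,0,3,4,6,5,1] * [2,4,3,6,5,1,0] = [3,2,6,5,0,1,4]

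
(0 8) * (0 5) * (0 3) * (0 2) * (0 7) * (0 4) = (0 8 5 3 2 7 4)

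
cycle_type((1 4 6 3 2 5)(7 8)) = 2.6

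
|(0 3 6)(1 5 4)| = 3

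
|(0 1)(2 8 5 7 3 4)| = 6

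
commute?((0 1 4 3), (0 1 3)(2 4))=no:(0 1 4 3) * (0 1 3)(2 4)=(0 3 1 2 4), (0 1 3)(2 4) * (0 1 4 3)=(0 4 2 3 1)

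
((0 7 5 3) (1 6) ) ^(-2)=(0 5) (3 7) 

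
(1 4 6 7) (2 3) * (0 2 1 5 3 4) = (0 2 4 6 7 5 3 1) 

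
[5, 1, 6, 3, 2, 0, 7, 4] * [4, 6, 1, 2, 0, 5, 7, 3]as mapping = [0→5, 1→6, 2→7, 3→2, 4→1, 5→4, 6→3, 7→0]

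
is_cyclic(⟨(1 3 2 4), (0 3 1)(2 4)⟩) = no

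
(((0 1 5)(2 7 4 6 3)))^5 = (0 5 1)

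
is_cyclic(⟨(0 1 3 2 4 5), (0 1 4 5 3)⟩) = no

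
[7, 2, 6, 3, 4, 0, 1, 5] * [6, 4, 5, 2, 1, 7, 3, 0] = [0, 5, 3, 2, 1, 6, 4, 7]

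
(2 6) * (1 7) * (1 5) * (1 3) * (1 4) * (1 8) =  (1 7 5 3 4 8)(2 6)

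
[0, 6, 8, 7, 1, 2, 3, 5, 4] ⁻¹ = [0, 4, 5, 6, 8, 7, 1, 3, 2] 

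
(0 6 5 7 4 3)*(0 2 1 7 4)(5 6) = (0 5 4 3 2 1 7)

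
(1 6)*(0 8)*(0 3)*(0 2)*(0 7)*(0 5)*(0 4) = (0 8 3 2 7 5 4) (1 6) 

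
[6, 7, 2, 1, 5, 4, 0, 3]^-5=[6, 7, 2, 1, 5, 4, 0, 3]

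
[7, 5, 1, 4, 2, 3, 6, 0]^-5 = [7, 1, 2, 3, 4, 5, 6, 0]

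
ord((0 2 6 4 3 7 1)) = 7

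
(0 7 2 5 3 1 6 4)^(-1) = (0 4 6 1 3 5 2 7)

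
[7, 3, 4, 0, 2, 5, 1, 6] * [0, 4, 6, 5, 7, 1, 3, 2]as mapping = [0→2, 1→5, 2→7, 3→0, 4→6, 5→1, 6→4, 7→3]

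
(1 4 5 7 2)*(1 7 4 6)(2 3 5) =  (1 6)(2 7 3 5 4)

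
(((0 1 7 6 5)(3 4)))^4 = (0 5 6 7 1)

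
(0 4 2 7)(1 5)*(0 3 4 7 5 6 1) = (0 7 3 4 2 5)(1 6)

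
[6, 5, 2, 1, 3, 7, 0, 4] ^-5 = [6, 1, 2, 3, 4, 5, 0, 7] 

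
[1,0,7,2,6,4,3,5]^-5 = [1,0,7,2,6,4,3,5]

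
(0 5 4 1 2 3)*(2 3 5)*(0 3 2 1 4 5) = (0 1 2)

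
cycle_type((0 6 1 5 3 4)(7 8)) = 2.6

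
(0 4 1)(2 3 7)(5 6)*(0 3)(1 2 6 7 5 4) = (0 1 3 5 7 6 4 2)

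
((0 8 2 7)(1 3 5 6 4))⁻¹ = (0 7 2 8)(1 4 6 5 3)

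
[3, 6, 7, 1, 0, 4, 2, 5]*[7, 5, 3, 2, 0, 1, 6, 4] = [2, 6, 4, 5, 7, 0, 3, 1]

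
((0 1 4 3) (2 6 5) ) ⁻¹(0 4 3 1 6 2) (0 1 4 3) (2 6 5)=(0 4 5 6 1 3) 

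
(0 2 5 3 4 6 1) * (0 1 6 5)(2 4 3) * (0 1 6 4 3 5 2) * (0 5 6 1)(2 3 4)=(0 4 3 6 2)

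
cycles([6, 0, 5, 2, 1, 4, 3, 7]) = (0 6 3 2 5 4 1)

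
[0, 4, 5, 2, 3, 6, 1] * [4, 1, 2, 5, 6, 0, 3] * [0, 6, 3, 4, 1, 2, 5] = [1, 5, 0, 3, 2, 4, 6]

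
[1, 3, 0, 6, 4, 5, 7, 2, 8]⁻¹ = [2, 0, 7, 1, 4, 5, 3, 6, 8]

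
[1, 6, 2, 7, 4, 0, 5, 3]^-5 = [5, 0, 2, 7, 4, 6, 1, 3]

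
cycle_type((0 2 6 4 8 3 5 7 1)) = 9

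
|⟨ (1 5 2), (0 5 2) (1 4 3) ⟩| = 360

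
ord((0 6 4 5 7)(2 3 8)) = 15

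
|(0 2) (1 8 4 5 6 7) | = 6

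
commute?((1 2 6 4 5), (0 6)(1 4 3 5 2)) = no:(1 2 6 4 5) * (0 6)(1 4 3 5 2) = (0 6 3 5 4 2), (0 6)(1 4 3 5 2) * (1 2 6 4 5) = (0 4 3 1 5 6)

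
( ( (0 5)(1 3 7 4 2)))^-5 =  (0 5)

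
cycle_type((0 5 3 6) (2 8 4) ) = 3.4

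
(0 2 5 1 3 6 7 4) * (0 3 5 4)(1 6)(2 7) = (0 7)(1 5 6 2 4 3)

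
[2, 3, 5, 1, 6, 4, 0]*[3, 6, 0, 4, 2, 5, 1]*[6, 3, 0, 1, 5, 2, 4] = [6, 5, 2, 4, 3, 0, 1]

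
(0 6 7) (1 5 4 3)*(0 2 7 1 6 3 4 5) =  (0 3 6 1) (2 7) 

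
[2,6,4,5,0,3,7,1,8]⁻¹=[4,7,0,5,2,3,1,6,8]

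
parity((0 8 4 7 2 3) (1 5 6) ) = odd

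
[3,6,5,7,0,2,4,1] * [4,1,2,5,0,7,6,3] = [5,6,7,3,4,2,0,1]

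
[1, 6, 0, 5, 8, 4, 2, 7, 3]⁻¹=[2, 0, 6, 8, 5, 3, 1, 7, 4]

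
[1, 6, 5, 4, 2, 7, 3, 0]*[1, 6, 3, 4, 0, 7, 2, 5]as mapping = [0→6, 1→2, 2→7, 3→0, 4→3, 5→5, 6→4, 7→1]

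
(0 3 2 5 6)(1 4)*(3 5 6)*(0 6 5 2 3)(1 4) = (0 2 5)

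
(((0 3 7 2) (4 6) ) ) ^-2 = (0 7) (2 3) 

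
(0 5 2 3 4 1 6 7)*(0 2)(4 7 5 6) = (0 6 5)(1 4)(2 3 7)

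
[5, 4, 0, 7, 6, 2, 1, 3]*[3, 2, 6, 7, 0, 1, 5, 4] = [1, 0, 3, 4, 5, 6, 2, 7] 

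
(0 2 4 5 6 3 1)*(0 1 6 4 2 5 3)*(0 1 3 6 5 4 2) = (0 4 6 1 3 5 2)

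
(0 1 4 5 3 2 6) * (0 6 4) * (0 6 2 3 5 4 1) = (1 6 2)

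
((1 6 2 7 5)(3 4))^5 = (3 4)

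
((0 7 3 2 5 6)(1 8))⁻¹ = (0 6 5 2 3 7)(1 8)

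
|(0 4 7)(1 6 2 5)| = 12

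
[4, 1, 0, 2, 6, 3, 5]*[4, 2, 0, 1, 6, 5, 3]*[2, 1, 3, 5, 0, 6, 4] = [4, 3, 0, 2, 5, 1, 6]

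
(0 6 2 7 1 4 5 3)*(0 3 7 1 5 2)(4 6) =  (0 4 2 1 6)(5 7)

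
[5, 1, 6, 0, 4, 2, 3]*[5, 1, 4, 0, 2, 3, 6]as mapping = [0→3, 1→1, 2→6, 3→5, 4→2, 5→4, 6→0]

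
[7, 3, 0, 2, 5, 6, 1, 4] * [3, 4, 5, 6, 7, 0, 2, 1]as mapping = [0→1, 1→6, 2→3, 3→5, 4→0, 5→2, 6→4, 7→7]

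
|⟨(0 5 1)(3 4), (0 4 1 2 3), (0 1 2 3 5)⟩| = 720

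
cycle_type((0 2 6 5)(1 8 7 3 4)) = 4.5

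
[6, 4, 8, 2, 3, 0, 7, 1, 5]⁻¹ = [5, 7, 3, 4, 1, 8, 0, 6, 2]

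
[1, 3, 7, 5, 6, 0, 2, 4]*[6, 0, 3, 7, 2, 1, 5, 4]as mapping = [0→0, 1→7, 2→4, 3→1, 4→5, 5→6, 6→3, 7→2]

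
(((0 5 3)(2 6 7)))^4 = (0 5 3)(2 6 7)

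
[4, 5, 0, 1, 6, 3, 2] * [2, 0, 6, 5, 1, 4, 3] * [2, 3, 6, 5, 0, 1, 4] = [3, 0, 6, 2, 5, 1, 4]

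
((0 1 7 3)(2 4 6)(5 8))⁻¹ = (0 3 7 1)(2 6 4)(5 8)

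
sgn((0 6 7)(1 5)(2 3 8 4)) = 1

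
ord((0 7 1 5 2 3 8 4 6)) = 9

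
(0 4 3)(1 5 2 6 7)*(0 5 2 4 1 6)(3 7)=(0 1 2)(3 5 4 7 6)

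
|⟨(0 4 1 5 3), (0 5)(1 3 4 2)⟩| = 360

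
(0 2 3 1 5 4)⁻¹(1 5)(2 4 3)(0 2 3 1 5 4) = (0 1 3)(4 5)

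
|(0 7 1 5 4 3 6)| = 7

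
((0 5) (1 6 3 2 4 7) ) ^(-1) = (0 5) (1 7 4 2 3 6) 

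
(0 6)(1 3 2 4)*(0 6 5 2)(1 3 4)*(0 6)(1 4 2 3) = (0 5 3 6)(1 2 4)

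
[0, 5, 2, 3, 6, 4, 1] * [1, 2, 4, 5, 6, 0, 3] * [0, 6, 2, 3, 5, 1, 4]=[6, 0, 5, 1, 3, 4, 2]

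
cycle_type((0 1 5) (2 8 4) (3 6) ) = 2.3^2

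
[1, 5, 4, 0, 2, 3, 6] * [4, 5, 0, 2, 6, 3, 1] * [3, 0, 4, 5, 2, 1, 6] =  [1, 5, 6, 2, 3, 4, 0]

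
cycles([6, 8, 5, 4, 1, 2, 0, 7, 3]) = (0 6)(1 8 3 4)(2 5)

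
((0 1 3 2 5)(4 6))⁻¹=(0 5 2 3 1)(4 6)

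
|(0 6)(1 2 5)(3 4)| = 6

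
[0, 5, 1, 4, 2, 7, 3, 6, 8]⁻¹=[0, 2, 4, 6, 3, 1, 7, 5, 8]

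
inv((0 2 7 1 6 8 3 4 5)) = (0 5 4 3 8 6 1 7 2)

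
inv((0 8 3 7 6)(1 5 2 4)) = (0 6 7 3 8)(1 4 2 5)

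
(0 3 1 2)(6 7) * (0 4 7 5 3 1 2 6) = (0 1 6 5 3 2 4 7)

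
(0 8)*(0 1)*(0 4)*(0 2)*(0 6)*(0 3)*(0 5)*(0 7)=(0 8 1 4 2 6 3 5 7)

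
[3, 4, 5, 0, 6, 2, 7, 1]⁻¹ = [3, 7, 5, 0, 1, 2, 4, 6]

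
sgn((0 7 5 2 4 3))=-1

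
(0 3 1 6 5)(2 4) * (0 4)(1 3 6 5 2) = (0 6 2)(1 5 4)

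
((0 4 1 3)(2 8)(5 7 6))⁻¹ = (0 3 1 4)(2 8)(5 6 7)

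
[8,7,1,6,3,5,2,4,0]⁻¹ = [8,2,6,4,7,5,3,1,0]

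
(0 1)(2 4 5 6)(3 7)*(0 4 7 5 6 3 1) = (1 4 6 2 7)(3 5)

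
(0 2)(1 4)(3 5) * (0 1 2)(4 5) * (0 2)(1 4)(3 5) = (0 2 4)(1 3)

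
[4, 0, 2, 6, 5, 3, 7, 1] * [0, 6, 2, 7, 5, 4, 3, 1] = [5, 0, 2, 3, 4, 7, 1, 6]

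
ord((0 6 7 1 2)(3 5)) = 10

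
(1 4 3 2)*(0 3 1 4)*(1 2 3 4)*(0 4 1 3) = (0 1 4 2 3) 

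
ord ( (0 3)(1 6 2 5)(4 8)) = 4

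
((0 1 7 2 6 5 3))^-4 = (0 2 3 7 5 1 6)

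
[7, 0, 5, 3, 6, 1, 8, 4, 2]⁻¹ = [1, 5, 8, 3, 7, 2, 4, 0, 6]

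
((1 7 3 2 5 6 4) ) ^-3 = (1 5 7 6 3 4 2) 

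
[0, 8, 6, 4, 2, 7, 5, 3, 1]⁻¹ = [0, 8, 4, 7, 3, 6, 2, 5, 1]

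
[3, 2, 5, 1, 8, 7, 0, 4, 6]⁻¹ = [6, 3, 1, 0, 7, 2, 8, 5, 4]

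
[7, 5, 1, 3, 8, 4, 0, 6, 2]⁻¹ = [6, 2, 8, 3, 5, 1, 7, 0, 4]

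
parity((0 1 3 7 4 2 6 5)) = odd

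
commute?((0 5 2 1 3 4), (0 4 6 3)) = no:(0 5 2 1 3 4) * (0 4 6 3) = (0 5 2 1)(3 6), (0 4 6 3) * (0 5 2 1 3 4) = (1 3 5 2)(4 6)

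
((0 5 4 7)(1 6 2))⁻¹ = (0 7 4 5)(1 2 6)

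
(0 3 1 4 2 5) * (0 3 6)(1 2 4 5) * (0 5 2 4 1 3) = (0 6 5)(1 2 3 4)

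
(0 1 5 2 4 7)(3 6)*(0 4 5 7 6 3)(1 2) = (0 2 5 1 7 4 6)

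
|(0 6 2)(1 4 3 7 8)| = 15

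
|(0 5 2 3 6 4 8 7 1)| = 9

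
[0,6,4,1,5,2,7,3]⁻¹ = [0,3,5,7,2,4,1,6]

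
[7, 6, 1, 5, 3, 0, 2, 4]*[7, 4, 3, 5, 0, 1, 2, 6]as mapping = [0→6, 1→2, 2→4, 3→1, 4→5, 5→7, 6→3, 7→0]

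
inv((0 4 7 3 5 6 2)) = (0 2 6 5 3 7 4)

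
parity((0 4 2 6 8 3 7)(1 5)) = odd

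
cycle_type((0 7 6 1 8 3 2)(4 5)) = 2.7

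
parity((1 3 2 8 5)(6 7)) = odd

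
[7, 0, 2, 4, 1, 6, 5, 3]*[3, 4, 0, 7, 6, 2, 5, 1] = [1, 3, 0, 6, 4, 5, 2, 7]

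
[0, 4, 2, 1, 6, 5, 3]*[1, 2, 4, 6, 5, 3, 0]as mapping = [0→1, 1→5, 2→4, 3→2, 4→0, 5→3, 6→6]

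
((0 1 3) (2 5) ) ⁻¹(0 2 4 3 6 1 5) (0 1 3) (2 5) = (0 6 3 2 1 5 4) 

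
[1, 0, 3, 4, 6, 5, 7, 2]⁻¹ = [1, 0, 7, 2, 3, 5, 4, 6]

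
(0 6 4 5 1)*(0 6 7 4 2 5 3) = (0 7 4 3)(1 6 2 5)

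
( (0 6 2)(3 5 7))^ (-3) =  ()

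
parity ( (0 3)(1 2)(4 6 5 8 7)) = even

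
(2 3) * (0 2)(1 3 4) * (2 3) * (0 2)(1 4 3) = (0 1)(2 3)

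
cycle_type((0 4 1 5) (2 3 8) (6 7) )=2.3.4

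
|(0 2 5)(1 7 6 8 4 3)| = 6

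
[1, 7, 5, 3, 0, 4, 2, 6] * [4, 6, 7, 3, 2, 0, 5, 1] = [6, 1, 0, 3, 4, 2, 7, 5]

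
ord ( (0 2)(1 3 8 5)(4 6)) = 4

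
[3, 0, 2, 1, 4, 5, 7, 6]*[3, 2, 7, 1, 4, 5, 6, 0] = [1, 3, 7, 2, 4, 5, 0, 6]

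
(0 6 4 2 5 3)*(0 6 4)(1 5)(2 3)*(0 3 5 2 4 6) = (0 6 3)(1 2)(4 5)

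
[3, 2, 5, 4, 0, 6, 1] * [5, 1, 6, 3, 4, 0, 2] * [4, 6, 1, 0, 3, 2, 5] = [0, 5, 4, 3, 2, 1, 6]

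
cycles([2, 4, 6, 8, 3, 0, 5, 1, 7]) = (0 2 6 5)(1 4 3 8 7)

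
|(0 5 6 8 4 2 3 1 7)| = 9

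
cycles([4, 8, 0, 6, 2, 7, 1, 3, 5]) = (0 4 2)(1 8 5 7 3 6)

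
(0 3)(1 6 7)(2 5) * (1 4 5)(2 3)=(0 2 1 6 7 4 5 3)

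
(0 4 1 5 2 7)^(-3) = (0 5)(1 7)(2 4)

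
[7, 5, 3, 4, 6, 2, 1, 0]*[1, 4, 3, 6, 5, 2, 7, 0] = [0, 2, 6, 5, 7, 3, 4, 1]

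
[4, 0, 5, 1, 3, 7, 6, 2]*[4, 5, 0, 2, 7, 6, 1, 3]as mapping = [0→7, 1→4, 2→6, 3→5, 4→2, 5→3, 6→1, 7→0]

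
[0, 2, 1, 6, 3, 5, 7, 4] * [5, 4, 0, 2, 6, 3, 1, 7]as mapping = [0→5, 1→0, 2→4, 3→1, 4→2, 5→3, 6→7, 7→6]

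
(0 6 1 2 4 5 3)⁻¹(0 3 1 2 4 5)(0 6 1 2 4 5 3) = (0 2 4 5 3 6)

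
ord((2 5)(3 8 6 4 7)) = 10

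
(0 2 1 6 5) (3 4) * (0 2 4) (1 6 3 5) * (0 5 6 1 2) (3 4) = (0 3 5) (1 4 6 2) 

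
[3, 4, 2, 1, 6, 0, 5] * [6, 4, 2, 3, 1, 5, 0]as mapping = [0→3, 1→1, 2→2, 3→4, 4→0, 5→6, 6→5]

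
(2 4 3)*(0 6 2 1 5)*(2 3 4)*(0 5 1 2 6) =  (2 6 3)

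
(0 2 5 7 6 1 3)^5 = (0 1 7 2 3 6 5)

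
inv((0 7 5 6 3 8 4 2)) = (0 2 4 8 3 6 5 7)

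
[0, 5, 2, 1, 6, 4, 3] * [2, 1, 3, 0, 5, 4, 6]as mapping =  [0→2, 1→4, 2→3, 3→1, 4→6, 5→5, 6→0]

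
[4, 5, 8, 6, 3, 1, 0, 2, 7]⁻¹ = [6, 5, 7, 4, 0, 1, 3, 8, 2]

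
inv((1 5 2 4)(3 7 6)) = (1 4 2 5)(3 6 7)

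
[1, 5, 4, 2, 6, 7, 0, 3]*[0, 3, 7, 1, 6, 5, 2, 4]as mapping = [0→3, 1→5, 2→6, 3→7, 4→2, 5→4, 6→0, 7→1]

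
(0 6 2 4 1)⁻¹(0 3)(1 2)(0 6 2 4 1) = (0 4)(3 6)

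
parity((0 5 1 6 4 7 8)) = even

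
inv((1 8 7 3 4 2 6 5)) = (1 5 6 2 4 3 7 8)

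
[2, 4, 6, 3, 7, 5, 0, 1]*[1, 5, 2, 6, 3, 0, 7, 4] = [2, 3, 7, 6, 4, 0, 1, 5]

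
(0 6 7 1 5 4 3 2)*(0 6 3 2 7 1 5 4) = (0 3 7 5)(1 4 2 6)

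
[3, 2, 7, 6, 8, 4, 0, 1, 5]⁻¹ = [6, 7, 1, 0, 5, 8, 3, 2, 4]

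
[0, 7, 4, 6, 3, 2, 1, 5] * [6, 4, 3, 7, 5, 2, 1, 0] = [6, 0, 5, 1, 7, 3, 4, 2]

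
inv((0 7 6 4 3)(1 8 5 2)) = (0 3 4 6 7)(1 2 5 8)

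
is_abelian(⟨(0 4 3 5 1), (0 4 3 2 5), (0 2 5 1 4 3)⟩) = no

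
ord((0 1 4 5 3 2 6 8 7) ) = 9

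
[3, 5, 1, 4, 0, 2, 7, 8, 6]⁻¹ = [4, 2, 5, 0, 3, 1, 8, 6, 7]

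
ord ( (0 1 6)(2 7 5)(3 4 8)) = 3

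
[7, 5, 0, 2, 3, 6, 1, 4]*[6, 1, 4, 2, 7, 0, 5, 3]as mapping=[0→3, 1→0, 2→6, 3→4, 4→2, 5→5, 6→1, 7→7]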